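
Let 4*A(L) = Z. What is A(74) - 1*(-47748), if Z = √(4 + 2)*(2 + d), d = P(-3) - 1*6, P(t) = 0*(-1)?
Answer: 47748 - √6 ≈ 47746.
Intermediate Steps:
P(t) = 0
d = -6 (d = 0 - 1*6 = 0 - 6 = -6)
Z = -4*√6 (Z = √(4 + 2)*(2 - 6) = √6*(-4) = -4*√6 ≈ -9.7980)
A(L) = -√6 (A(L) = (-4*√6)/4 = -√6)
A(74) - 1*(-47748) = -√6 - 1*(-47748) = -√6 + 47748 = 47748 - √6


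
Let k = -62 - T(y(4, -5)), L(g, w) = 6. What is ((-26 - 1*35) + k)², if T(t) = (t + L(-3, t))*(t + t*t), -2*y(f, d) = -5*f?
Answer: 3545689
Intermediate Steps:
y(f, d) = 5*f/2 (y(f, d) = -(-5)*f/2 = 5*f/2)
T(t) = (6 + t)*(t + t²) (T(t) = (t + 6)*(t + t*t) = (6 + t)*(t + t²))
k = -1822 (k = -62 - (5/2)*4*(6 + ((5/2)*4)² + 7*((5/2)*4)) = -62 - 10*(6 + 10² + 7*10) = -62 - 10*(6 + 100 + 70) = -62 - 10*176 = -62 - 1*1760 = -62 - 1760 = -1822)
((-26 - 1*35) + k)² = ((-26 - 1*35) - 1822)² = ((-26 - 35) - 1822)² = (-61 - 1822)² = (-1883)² = 3545689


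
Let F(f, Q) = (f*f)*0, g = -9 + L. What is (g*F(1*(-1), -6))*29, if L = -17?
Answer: 0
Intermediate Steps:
g = -26 (g = -9 - 17 = -26)
F(f, Q) = 0 (F(f, Q) = f**2*0 = 0)
(g*F(1*(-1), -6))*29 = -26*0*29 = 0*29 = 0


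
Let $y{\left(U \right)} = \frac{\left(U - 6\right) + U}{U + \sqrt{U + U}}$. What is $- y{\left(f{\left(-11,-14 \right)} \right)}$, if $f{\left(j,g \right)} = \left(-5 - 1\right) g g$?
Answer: $- \frac{1179}{589} - \frac{393 i \sqrt{3}}{8246} \approx -2.0017 - 0.082549 i$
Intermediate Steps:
$f{\left(j,g \right)} = - 6 g^{2}$ ($f{\left(j,g \right)} = \left(-5 - 1\right) g g = - 6 g g = - 6 g^{2}$)
$y{\left(U \right)} = \frac{-6 + 2 U}{U + \sqrt{2} \sqrt{U}}$ ($y{\left(U \right)} = \frac{\left(U - 6\right) + U}{U + \sqrt{2 U}} = \frac{\left(-6 + U\right) + U}{U + \sqrt{2} \sqrt{U}} = \frac{-6 + 2 U}{U + \sqrt{2} \sqrt{U}}$)
$- y{\left(f{\left(-11,-14 \right)} \right)} = - \frac{2 \left(-3 - 6 \left(-14\right)^{2}\right)}{- 6 \left(-14\right)^{2} + \sqrt{2} \sqrt{- 6 \left(-14\right)^{2}}} = - \frac{2 \left(-3 - 1176\right)}{\left(-6\right) 196 + \sqrt{2} \sqrt{\left(-6\right) 196}} = - \frac{2 \left(-3 - 1176\right)}{-1176 + \sqrt{2} \sqrt{-1176}} = - \frac{2 \left(-1179\right)}{-1176 + \sqrt{2} \cdot 14 i \sqrt{6}} = - \frac{2 \left(-1179\right)}{-1176 + 28 i \sqrt{3}} = - \frac{-2358}{-1176 + 28 i \sqrt{3}} = \frac{2358}{-1176 + 28 i \sqrt{3}}$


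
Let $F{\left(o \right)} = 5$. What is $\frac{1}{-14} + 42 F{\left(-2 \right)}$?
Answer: $\frac{2939}{14} \approx 209.93$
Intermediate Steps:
$\frac{1}{-14} + 42 F{\left(-2 \right)} = \frac{1}{-14} + 42 \cdot 5 = - \frac{1}{14} + 210 = \frac{2939}{14}$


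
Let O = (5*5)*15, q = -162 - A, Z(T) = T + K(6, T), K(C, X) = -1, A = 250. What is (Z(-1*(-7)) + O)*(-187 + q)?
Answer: -228219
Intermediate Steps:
Z(T) = -1 + T (Z(T) = T - 1 = -1 + T)
q = -412 (q = -162 - 1*250 = -162 - 250 = -412)
O = 375 (O = 25*15 = 375)
(Z(-1*(-7)) + O)*(-187 + q) = ((-1 - 1*(-7)) + 375)*(-187 - 412) = ((-1 + 7) + 375)*(-599) = (6 + 375)*(-599) = 381*(-599) = -228219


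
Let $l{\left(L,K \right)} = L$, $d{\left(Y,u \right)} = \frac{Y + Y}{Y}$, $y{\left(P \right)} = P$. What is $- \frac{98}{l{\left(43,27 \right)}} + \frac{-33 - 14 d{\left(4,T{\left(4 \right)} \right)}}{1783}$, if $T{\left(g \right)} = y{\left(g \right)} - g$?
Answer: $- \frac{177357}{76669} \approx -2.3133$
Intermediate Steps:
$T{\left(g \right)} = 0$ ($T{\left(g \right)} = g - g = 0$)
$d{\left(Y,u \right)} = 2$ ($d{\left(Y,u \right)} = \frac{2 Y}{Y} = 2$)
$- \frac{98}{l{\left(43,27 \right)}} + \frac{-33 - 14 d{\left(4,T{\left(4 \right)} \right)}}{1783} = - \frac{98}{43} + \frac{-33 - 28}{1783} = \left(-98\right) \frac{1}{43} + \left(-33 - 28\right) \frac{1}{1783} = - \frac{98}{43} - \frac{61}{1783} = - \frac{177357}{76669}$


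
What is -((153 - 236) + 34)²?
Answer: -2401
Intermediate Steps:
-((153 - 236) + 34)² = -(-83 + 34)² = -1*(-49)² = -1*2401 = -2401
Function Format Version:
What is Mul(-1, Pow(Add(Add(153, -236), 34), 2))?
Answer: -2401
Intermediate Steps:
Mul(-1, Pow(Add(Add(153, -236), 34), 2)) = Mul(-1, Pow(Add(-83, 34), 2)) = Mul(-1, Pow(-49, 2)) = Mul(-1, 2401) = -2401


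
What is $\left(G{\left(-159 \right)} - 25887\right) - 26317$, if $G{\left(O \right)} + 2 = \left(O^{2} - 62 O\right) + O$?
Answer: $-17226$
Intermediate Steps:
$G{\left(O \right)} = -2 + O^{2} - 61 O$ ($G{\left(O \right)} = -2 + \left(\left(O^{2} - 62 O\right) + O\right) = -2 + \left(O^{2} - 61 O\right) = -2 + O^{2} - 61 O$)
$\left(G{\left(-159 \right)} - 25887\right) - 26317 = \left(\left(-2 + \left(-159\right)^{2} - -9699\right) - 25887\right) - 26317 = \left(\left(-2 + 25281 + 9699\right) - 25887\right) - 26317 = \left(34978 - 25887\right) - 26317 = 9091 - 26317 = -17226$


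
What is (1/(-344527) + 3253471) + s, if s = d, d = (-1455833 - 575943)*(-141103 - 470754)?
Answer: 428302054917564080/344527 ≈ 1.2432e+12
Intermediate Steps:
d = 1243156368032 (d = -2031776*(-611857) = 1243156368032)
s = 1243156368032
(1/(-344527) + 3253471) + s = (1/(-344527) + 3253471) + 1243156368032 = (-1/344527 + 3253471) + 1243156368032 = 1120908603216/344527 + 1243156368032 = 428302054917564080/344527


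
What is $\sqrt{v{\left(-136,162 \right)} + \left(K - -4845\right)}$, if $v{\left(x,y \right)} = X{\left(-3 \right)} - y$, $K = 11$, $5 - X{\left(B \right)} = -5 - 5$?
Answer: $\sqrt{4709} \approx 68.622$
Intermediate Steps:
$X{\left(B \right)} = 15$ ($X{\left(B \right)} = 5 - \left(-5 - 5\right) = 5 - -10 = 5 + 10 = 15$)
$v{\left(x,y \right)} = 15 - y$
$\sqrt{v{\left(-136,162 \right)} + \left(K - -4845\right)} = \sqrt{\left(15 - 162\right) + \left(11 - -4845\right)} = \sqrt{\left(15 - 162\right) + \left(11 + 4845\right)} = \sqrt{-147 + 4856} = \sqrt{4709}$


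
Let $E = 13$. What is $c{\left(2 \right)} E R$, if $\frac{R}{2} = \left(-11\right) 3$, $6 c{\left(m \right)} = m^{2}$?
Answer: $-572$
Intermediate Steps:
$c{\left(m \right)} = \frac{m^{2}}{6}$
$R = -66$ ($R = 2 \left(\left(-11\right) 3\right) = 2 \left(-33\right) = -66$)
$c{\left(2 \right)} E R = \frac{2^{2}}{6} \cdot 13 \left(-66\right) = \frac{1}{6} \cdot 4 \cdot 13 \left(-66\right) = \frac{2}{3} \cdot 13 \left(-66\right) = \frac{26}{3} \left(-66\right) = -572$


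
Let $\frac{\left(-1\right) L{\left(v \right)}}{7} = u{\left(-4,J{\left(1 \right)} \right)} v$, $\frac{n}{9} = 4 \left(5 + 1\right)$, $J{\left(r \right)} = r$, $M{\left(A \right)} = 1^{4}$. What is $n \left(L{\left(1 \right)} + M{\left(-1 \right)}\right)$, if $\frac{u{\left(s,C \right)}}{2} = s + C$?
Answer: $9288$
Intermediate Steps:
$M{\left(A \right)} = 1$
$n = 216$ ($n = 9 \cdot 4 \left(5 + 1\right) = 9 \cdot 4 \cdot 6 = 9 \cdot 24 = 216$)
$u{\left(s,C \right)} = 2 C + 2 s$ ($u{\left(s,C \right)} = 2 \left(s + C\right) = 2 \left(C + s\right) = 2 C + 2 s$)
$L{\left(v \right)} = 42 v$ ($L{\left(v \right)} = - 7 \left(2 \cdot 1 + 2 \left(-4\right)\right) v = - 7 \left(2 - 8\right) v = - 7 \left(- 6 v\right) = 42 v$)
$n \left(L{\left(1 \right)} + M{\left(-1 \right)}\right) = 216 \left(42 \cdot 1 + 1\right) = 216 \left(42 + 1\right) = 216 \cdot 43 = 9288$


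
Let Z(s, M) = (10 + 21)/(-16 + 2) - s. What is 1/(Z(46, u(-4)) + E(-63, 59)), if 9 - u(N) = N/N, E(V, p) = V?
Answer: -14/1557 ≈ -0.0089916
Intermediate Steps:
u(N) = 8 (u(N) = 9 - N/N = 9 - 1*1 = 9 - 1 = 8)
Z(s, M) = -31/14 - s (Z(s, M) = 31/(-14) - s = 31*(-1/14) - s = -31/14 - s)
1/(Z(46, u(-4)) + E(-63, 59)) = 1/((-31/14 - 1*46) - 63) = 1/((-31/14 - 46) - 63) = 1/(-675/14 - 63) = 1/(-1557/14) = -14/1557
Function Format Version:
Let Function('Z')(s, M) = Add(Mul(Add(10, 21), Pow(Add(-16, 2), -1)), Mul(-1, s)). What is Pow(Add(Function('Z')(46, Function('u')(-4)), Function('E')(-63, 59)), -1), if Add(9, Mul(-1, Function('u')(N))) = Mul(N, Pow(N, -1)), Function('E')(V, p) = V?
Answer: Rational(-14, 1557) ≈ -0.0089916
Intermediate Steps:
Function('u')(N) = 8 (Function('u')(N) = Add(9, Mul(-1, Mul(N, Pow(N, -1)))) = Add(9, Mul(-1, 1)) = Add(9, -1) = 8)
Function('Z')(s, M) = Add(Rational(-31, 14), Mul(-1, s)) (Function('Z')(s, M) = Add(Mul(31, Pow(-14, -1)), Mul(-1, s)) = Add(Mul(31, Rational(-1, 14)), Mul(-1, s)) = Add(Rational(-31, 14), Mul(-1, s)))
Pow(Add(Function('Z')(46, Function('u')(-4)), Function('E')(-63, 59)), -1) = Pow(Add(Add(Rational(-31, 14), Mul(-1, 46)), -63), -1) = Pow(Add(Add(Rational(-31, 14), -46), -63), -1) = Pow(Add(Rational(-675, 14), -63), -1) = Pow(Rational(-1557, 14), -1) = Rational(-14, 1557)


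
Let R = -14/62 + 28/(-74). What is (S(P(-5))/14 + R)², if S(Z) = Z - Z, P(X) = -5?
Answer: 480249/1315609 ≈ 0.36504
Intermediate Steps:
S(Z) = 0
R = -693/1147 (R = -14*1/62 + 28*(-1/74) = -7/31 - 14/37 = -693/1147 ≈ -0.60419)
(S(P(-5))/14 + R)² = (0/14 - 693/1147)² = (0*(1/14) - 693/1147)² = (0 - 693/1147)² = (-693/1147)² = 480249/1315609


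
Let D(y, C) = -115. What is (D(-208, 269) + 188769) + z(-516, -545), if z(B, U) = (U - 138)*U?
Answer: 560889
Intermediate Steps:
z(B, U) = U*(-138 + U) (z(B, U) = (-138 + U)*U = U*(-138 + U))
(D(-208, 269) + 188769) + z(-516, -545) = (-115 + 188769) - 545*(-138 - 545) = 188654 - 545*(-683) = 188654 + 372235 = 560889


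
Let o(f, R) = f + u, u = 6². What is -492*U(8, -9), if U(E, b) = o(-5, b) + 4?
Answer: -17220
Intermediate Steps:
u = 36
o(f, R) = 36 + f (o(f, R) = f + 36 = 36 + f)
U(E, b) = 35 (U(E, b) = (36 - 5) + 4 = 31 + 4 = 35)
-492*U(8, -9) = -492*35 = -17220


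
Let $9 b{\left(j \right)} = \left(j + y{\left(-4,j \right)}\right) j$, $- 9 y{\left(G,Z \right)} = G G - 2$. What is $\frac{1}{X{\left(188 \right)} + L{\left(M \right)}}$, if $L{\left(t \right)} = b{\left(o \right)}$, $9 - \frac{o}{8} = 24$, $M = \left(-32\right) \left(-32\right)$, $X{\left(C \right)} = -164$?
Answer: $\frac{27}{39332} \approx 0.00068646$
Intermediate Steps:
$y{\left(G,Z \right)} = \frac{2}{9} - \frac{G^{2}}{9}$ ($y{\left(G,Z \right)} = - \frac{G G - 2}{9} = - \frac{G^{2} - 2}{9} = - \frac{-2 + G^{2}}{9} = \frac{2}{9} - \frac{G^{2}}{9}$)
$M = 1024$
$o = -120$ ($o = 72 - 192 = -120$)
$b{\left(j \right)} = \frac{j \left(- \frac{14}{9} + j\right)}{9}$ ($b{\left(j \right)} = \frac{\left(j + \left(\frac{2}{9} - \frac{\left(-4\right)^{2}}{9}\right)\right) j}{9} = \frac{\left(j + \left(\frac{2}{9} - \frac{16}{9}\right)\right) j}{9} = \frac{\left(j - \frac{14}{9}\right) j}{9} = \frac{\left(- \frac{14}{9} + j\right) j}{9} = \frac{j \left(- \frac{14}{9} + j\right)}{9}$)
$L{\left(t \right)} = \frac{43760}{27}$ ($L{\left(t \right)} = \frac{1}{81} \left(-120\right) \left(-14 + 9 \left(-120\right)\right) = \frac{1}{81} \left(-120\right) \left(-14 - 1080\right) = \frac{1}{81} \left(-120\right) \left(-1094\right) = \frac{43760}{27}$)
$\frac{1}{X{\left(188 \right)} + L{\left(M \right)}} = \frac{1}{-164 + \frac{43760}{27}} = \frac{1}{\frac{39332}{27}} = \frac{27}{39332}$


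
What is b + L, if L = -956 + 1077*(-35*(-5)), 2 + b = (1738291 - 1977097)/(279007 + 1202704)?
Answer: 277845762781/1481711 ≈ 1.8752e+5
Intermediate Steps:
b = -3202228/1481711 (b = -2 + (1738291 - 1977097)/(279007 + 1202704) = -2 - 238806/1481711 = -3202228/1481711 ≈ -2.1612)
L = 187519 (L = -956 + 1077*175 = -956 + 188475 = 187519)
b + L = -3202228/1481711 + 187519 = 277845762781/1481711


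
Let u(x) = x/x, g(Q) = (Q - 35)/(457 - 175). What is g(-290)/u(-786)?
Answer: -325/282 ≈ -1.1525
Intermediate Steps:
g(Q) = -35/282 + Q/282 (g(Q) = (-35 + Q)/282 = (-35 + Q)*(1/282) = -35/282 + Q/282)
u(x) = 1
g(-290)/u(-786) = (-35/282 + (1/282)*(-290))/1 = (-35/282 - 145/141)*1 = -325/282*1 = -325/282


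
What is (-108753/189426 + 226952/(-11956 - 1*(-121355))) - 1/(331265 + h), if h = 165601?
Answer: 1287425285699663/858046796505957 ≈ 1.5004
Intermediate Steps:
(-108753/189426 + 226952/(-11956 - 1*(-121355))) - 1/(331265 + h) = (-108753/189426 + 226952/(-11956 - 1*(-121355))) - 1/(331265 + 165601) = (-108753*1/189426 + 226952/(-11956 + 121355)) - 1/496866 = (-36251/63142 + 226952/109399) - 1*1/496866 = (-36251/63142 + 226952*(1/109399)) - 1/496866 = (-36251/63142 + 226952/109399) - 1/496866 = 10364380035/6907671658 - 1/496866 = 1287425285699663/858046796505957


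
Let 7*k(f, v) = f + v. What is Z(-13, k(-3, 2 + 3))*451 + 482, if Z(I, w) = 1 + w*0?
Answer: 933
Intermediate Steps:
k(f, v) = f/7 + v/7 (k(f, v) = (f + v)/7 = f/7 + v/7)
Z(I, w) = 1 (Z(I, w) = 1 + 0 = 1)
Z(-13, k(-3, 2 + 3))*451 + 482 = 1*451 + 482 = 451 + 482 = 933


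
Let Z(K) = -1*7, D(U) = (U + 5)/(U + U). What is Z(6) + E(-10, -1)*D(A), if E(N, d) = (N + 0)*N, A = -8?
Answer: 47/4 ≈ 11.750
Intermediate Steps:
D(U) = (5 + U)/(2*U) (D(U) = (5 + U)/((2*U)) = (5 + U)*(1/(2*U)) = (5 + U)/(2*U))
E(N, d) = N**2 (E(N, d) = N*N = N**2)
Z(K) = -7
Z(6) + E(-10, -1)*D(A) = -7 + (-10)**2*((1/2)*(5 - 8)/(-8)) = -7 + 100*((1/2)*(-1/8)*(-3)) = -7 + 100*(3/16) = -7 + 75/4 = 47/4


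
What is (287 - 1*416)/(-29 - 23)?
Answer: 129/52 ≈ 2.4808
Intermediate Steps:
(287 - 1*416)/(-29 - 23) = (287 - 416)/(-52) = -129*(-1/52) = 129/52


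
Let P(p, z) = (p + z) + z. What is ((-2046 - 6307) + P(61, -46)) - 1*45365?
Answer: -53749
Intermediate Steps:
P(p, z) = p + 2*z
((-2046 - 6307) + P(61, -46)) - 1*45365 = ((-2046 - 6307) + (61 + 2*(-46))) - 1*45365 = (-8353 + (61 - 92)) - 45365 = (-8353 - 31) - 45365 = -8384 - 45365 = -53749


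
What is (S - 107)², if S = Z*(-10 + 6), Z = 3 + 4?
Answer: 18225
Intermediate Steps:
Z = 7
S = -28 (S = 7*(-10 + 6) = 7*(-4) = -28)
(S - 107)² = (-28 - 107)² = (-135)² = 18225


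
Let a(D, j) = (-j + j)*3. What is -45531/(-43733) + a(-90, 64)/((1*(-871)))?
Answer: 45531/43733 ≈ 1.0411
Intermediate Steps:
a(D, j) = 0 (a(D, j) = 0*3 = 0)
-45531/(-43733) + a(-90, 64)/((1*(-871))) = -45531/(-43733) + 0/((1*(-871))) = -45531*(-1/43733) + 0/(-871) = 45531/43733 + 0*(-1/871) = 45531/43733 + 0 = 45531/43733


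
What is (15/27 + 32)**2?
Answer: 85849/81 ≈ 1059.9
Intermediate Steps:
(15/27 + 32)**2 = (15*(1/27) + 32)**2 = (5/9 + 32)**2 = (293/9)**2 = 85849/81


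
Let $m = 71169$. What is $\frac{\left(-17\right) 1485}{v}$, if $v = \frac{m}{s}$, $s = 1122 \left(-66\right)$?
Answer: $\frac{623147580}{23723} \approx 26268.0$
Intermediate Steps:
$s = -74052$
$v = - \frac{23723}{24684}$ ($v = \frac{71169}{-74052} = 71169 \left(- \frac{1}{74052}\right) = - \frac{23723}{24684} \approx -0.96107$)
$\frac{\left(-17\right) 1485}{v} = \frac{\left(-17\right) 1485}{- \frac{23723}{24684}} = \left(-25245\right) \left(- \frac{24684}{23723}\right) = \frac{623147580}{23723}$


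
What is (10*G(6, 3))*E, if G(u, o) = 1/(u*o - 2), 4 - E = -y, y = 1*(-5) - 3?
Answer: -5/2 ≈ -2.5000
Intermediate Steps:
y = -8 (y = -5 - 3 = -8)
E = -4 (E = 4 - (-1)*(-8) = 4 - 1*8 = 4 - 8 = -4)
G(u, o) = 1/(-2 + o*u) (G(u, o) = 1/(o*u - 2) = 1/(-2 + o*u))
(10*G(6, 3))*E = (10/(-2 + 3*6))*(-4) = (10/(-2 + 18))*(-4) = (10/16)*(-4) = (10*(1/16))*(-4) = (5/8)*(-4) = -5/2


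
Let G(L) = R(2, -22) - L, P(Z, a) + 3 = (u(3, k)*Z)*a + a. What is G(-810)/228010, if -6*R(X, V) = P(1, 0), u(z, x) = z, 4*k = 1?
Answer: 1621/456020 ≈ 0.0035547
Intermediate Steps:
k = 1/4 (k = (1/4)*1 = 1/4 ≈ 0.25000)
P(Z, a) = -3 + a + 3*Z*a (P(Z, a) = -3 + ((3*Z)*a + a) = -3 + (3*Z*a + a) = -3 + (a + 3*Z*a) = -3 + a + 3*Z*a)
R(X, V) = 1/2 (R(X, V) = -(-3 + 0 + 3*1*0)/6 = -(-3 + 0 + 0)/6 = -1/6*(-3) = 1/2)
G(L) = 1/2 - L
G(-810)/228010 = (1/2 - 1*(-810))/228010 = (1/2 + 810)*(1/228010) = (1621/2)*(1/228010) = 1621/456020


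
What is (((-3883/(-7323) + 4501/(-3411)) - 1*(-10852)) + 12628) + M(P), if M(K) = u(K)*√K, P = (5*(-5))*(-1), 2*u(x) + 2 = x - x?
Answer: 195452170255/8326251 ≈ 23474.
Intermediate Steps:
u(x) = -1 (u(x) = -1 + (x - x)/2 = -1 + (½)*0 = -1 + 0 = -1)
P = 25 (P = -25*(-1) = 25)
M(K) = -√K
(((-3883/(-7323) + 4501/(-3411)) - 1*(-10852)) + 12628) + M(P) = (((-3883/(-7323) + 4501/(-3411)) - 1*(-10852)) + 12628) - √25 = (((-3883*(-1/7323) + 4501*(-1/3411)) + 10852) + 12628) - 1*5 = (((3883/7323 - 4501/3411) + 10852) + 12628) - 5 = ((-6571970/8326251 + 10852) + 12628) - 5 = (90349903882/8326251 + 12628) - 5 = 195493801510/8326251 - 5 = 195452170255/8326251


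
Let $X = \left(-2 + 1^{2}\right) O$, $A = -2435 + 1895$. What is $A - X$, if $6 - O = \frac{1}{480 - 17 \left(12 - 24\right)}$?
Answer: $- \frac{365257}{684} \approx -534.0$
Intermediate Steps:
$A = -540$
$O = \frac{4103}{684}$ ($O = 6 - \frac{1}{480 - 17 \left(12 - 24\right)} = 6 - \frac{1}{480 - -204} = 6 - \frac{1}{480 + 204} = 6 - \frac{1}{684} = \frac{4103}{684} \approx 5.9985$)
$X = - \frac{4103}{684}$ ($X = \left(-2 + 1^{2}\right) \frac{4103}{684} = \left(-2 + 1\right) \frac{4103}{684} = \left(-1\right) \frac{4103}{684} = - \frac{4103}{684} \approx -5.9985$)
$A - X = -540 - - \frac{4103}{684} = -540 + \frac{4103}{684} = - \frac{365257}{684}$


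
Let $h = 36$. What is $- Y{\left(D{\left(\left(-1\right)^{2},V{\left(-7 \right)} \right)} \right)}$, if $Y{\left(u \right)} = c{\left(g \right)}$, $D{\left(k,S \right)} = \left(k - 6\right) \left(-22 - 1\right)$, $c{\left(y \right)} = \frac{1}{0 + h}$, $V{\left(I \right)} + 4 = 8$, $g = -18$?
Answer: $- \frac{1}{36} \approx -0.027778$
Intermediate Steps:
$V{\left(I \right)} = 4$ ($V{\left(I \right)} = -4 + 8 = 4$)
$c{\left(y \right)} = \frac{1}{36}$ ($c{\left(y \right)} = \frac{1}{0 + 36} = \frac{1}{36}$)
$D{\left(k,S \right)} = 138 - 23 k$ ($D{\left(k,S \right)} = \left(-6 + k\right) \left(-23\right) = 138 - 23 k$)
$Y{\left(u \right)} = \frac{1}{36}$
$- Y{\left(D{\left(\left(-1\right)^{2},V{\left(-7 \right)} \right)} \right)} = \left(-1\right) \frac{1}{36} = - \frac{1}{36}$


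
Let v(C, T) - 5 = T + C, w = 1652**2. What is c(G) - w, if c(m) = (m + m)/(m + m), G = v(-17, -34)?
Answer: -2729103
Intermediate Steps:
w = 2729104
v(C, T) = 5 + C + T (v(C, T) = 5 + (T + C) = 5 + (C + T) = 5 + C + T)
G = -46 (G = 5 - 17 - 34 = -46)
c(m) = 1 (c(m) = (2*m)/((2*m)) = (2*m)*(1/(2*m)) = 1)
c(G) - w = 1 - 1*2729104 = 1 - 2729104 = -2729103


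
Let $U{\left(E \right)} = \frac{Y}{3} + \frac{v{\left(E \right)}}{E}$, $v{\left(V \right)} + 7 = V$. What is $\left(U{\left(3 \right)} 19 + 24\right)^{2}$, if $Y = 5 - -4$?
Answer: $\frac{27889}{9} \approx 3098.8$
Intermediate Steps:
$Y = 9$ ($Y = 5 + 4 = 9$)
$v{\left(V \right)} = -7 + V$
$U{\left(E \right)} = 3 + \frac{-7 + E}{E}$ ($U{\left(E \right)} = \frac{9}{3} + \frac{-7 + E}{E} = 9 \cdot \frac{1}{3} + \frac{-7 + E}{E} = 3 + \frac{-7 + E}{E}$)
$\left(U{\left(3 \right)} 19 + 24\right)^{2} = \left(\left(4 - \frac{7}{3}\right) 19 + 24\right)^{2} = \left(\frac{5}{3} \cdot 19 + 24\right)^{2} = \left(\frac{95}{3} + 24\right)^{2} = \left(\frac{167}{3}\right)^{2} = \frac{27889}{9}$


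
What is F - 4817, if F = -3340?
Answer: -8157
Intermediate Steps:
F - 4817 = -3340 - 4817 = -8157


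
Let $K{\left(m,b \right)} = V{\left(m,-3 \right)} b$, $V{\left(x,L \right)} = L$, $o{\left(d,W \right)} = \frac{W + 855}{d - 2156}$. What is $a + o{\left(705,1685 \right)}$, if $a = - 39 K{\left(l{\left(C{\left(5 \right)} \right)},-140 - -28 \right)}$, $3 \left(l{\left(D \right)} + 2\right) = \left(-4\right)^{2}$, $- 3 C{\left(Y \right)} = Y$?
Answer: $- \frac{19016444}{1451} \approx -13106.0$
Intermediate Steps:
$o{\left(d,W \right)} = \frac{855 + W}{-2156 + d}$
$C{\left(Y \right)} = - \frac{Y}{3}$
$l{\left(D \right)} = \frac{10}{3}$ ($l{\left(D \right)} = -2 + \frac{\left(-4\right)^{2}}{3} = -2 + \frac{1}{3} \cdot 16 = -2 + \frac{16}{3} = \frac{10}{3}$)
$K{\left(m,b \right)} = - 3 b$
$a = -13104$ ($a = - 39 \left(- 3 \left(-140 - -28\right)\right) = - 39 \left(- 3 \left(-140 + 28\right)\right) = - 39 \left(\left(-3\right) \left(-112\right)\right) = \left(-39\right) 336 = -13104$)
$a + o{\left(705,1685 \right)} = -13104 + \frac{855 + 1685}{-2156 + 705} = -13104 + \frac{1}{-1451} \cdot 2540 = -13104 - \frac{2540}{1451} = - \frac{19016444}{1451}$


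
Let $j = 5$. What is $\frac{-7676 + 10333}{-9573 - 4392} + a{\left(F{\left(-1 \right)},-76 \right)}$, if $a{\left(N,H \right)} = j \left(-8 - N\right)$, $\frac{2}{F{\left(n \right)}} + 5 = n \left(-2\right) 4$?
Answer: $- \frac{607807}{13965} \approx -43.524$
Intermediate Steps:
$F{\left(n \right)} = \frac{2}{-5 - 8 n}$ ($F{\left(n \right)} = \frac{2}{-5 + n \left(-2\right) 4} = \frac{2}{-5 + - 2 n 4} = \frac{2}{-5 - 8 n}$)
$a{\left(N,H \right)} = -40 - 5 N$ ($a{\left(N,H \right)} = 5 \left(-8 - N\right) = -40 - 5 N$)
$\frac{-7676 + 10333}{-9573 - 4392} + a{\left(F{\left(-1 \right)},-76 \right)} = \frac{-7676 + 10333}{-9573 - 4392} - \left(40 + 5 \left(- \frac{2}{5 + 8 \left(-1\right)}\right)\right) = \frac{2657}{-13965} - \left(40 + 5 \left(- \frac{2}{5 - 8}\right)\right) = 2657 \left(- \frac{1}{13965}\right) - \left(40 + 5 \left(- \frac{2}{-3}\right)\right) = - \frac{2657}{13965} - \left(40 + 5 \left(\left(-2\right) \left(- \frac{1}{3}\right)\right)\right) = - \frac{2657}{13965} - \frac{130}{3} = - \frac{607807}{13965}$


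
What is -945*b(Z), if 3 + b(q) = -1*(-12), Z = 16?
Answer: -8505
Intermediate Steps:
b(q) = 9 (b(q) = -3 - 1*(-12) = -3 + 12 = 9)
-945*b(Z) = -945*9 = -8505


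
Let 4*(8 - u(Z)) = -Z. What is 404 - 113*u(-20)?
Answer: 65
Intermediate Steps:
u(Z) = 8 + Z/4 (u(Z) = 8 - (-1)*Z/4 = 8 + Z/4)
404 - 113*u(-20) = 404 - 113*(8 + (¼)*(-20)) = 404 - 113*(8 - 5) = 404 - 113*3 = 404 - 339 = 65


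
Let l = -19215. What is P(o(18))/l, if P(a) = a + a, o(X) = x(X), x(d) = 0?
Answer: 0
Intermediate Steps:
o(X) = 0
P(a) = 2*a
P(o(18))/l = (2*0)/(-19215) = 0*(-1/19215) = 0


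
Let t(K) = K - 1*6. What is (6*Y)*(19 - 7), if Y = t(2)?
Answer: -288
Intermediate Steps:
t(K) = -6 + K (t(K) = K - 6 = -6 + K)
Y = -4 (Y = -6 + 2 = -4)
(6*Y)*(19 - 7) = (6*(-4))*(19 - 7) = -24*12 = -288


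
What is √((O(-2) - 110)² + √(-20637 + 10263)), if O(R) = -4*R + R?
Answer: √(10816 + I*√10374) ≈ 104.0 + 0.4897*I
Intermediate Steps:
O(R) = -3*R
√((O(-2) - 110)² + √(-20637 + 10263)) = √((-3*(-2) - 110)² + √(-20637 + 10263)) = √((6 - 110)² + √(-10374)) = √((-104)² + I*√10374) = √(10816 + I*√10374)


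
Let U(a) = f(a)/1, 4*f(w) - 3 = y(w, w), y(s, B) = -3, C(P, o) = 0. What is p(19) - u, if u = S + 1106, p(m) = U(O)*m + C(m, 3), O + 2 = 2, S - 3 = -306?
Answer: -803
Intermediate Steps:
S = -303 (S = 3 - 306 = -303)
f(w) = 0 (f(w) = ¾ + (¼)*(-3) = ¾ - ¾ = 0)
O = 0 (O = -2 + 2 = 0)
U(a) = 0 (U(a) = 0/1 = 0*1 = 0)
p(m) = 0 (p(m) = 0*m + 0 = 0 + 0 = 0)
u = 803 (u = -303 + 1106 = 803)
p(19) - u = 0 - 1*803 = 0 - 803 = -803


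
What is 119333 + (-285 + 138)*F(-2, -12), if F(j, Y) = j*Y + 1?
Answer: 115658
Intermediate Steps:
F(j, Y) = 1 + Y*j (F(j, Y) = Y*j + 1 = 1 + Y*j)
119333 + (-285 + 138)*F(-2, -12) = 119333 + (-285 + 138)*(1 - 12*(-2)) = 119333 - 147*(1 + 24) = 119333 - 147*25 = 119333 - 3675 = 115658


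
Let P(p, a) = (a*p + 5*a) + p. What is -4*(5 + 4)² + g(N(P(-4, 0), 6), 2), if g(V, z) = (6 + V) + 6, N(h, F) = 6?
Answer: -306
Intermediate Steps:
P(p, a) = p + 5*a + a*p (P(p, a) = (5*a + a*p) + p = p + 5*a + a*p)
g(V, z) = 12 + V
-4*(5 + 4)² + g(N(P(-4, 0), 6), 2) = -4*(5 + 4)² + (12 + 6) = -4*9² + 18 = -4*81 + 18 = -324 + 18 = -306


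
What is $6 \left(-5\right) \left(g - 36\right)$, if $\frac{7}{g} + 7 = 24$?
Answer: $\frac{18150}{17} \approx 1067.6$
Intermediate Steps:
$g = \frac{7}{17}$ ($g = \frac{7}{-7 + 24} = \frac{7}{17} \approx 0.41176$)
$6 \left(-5\right) \left(g - 36\right) = 6 \left(-5\right) \left(\frac{7}{17} - 36\right) = \left(-30\right) \left(- \frac{605}{17}\right) = \frac{18150}{17}$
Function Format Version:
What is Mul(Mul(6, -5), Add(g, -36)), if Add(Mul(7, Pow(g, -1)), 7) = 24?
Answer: Rational(18150, 17) ≈ 1067.6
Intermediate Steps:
g = Rational(7, 17) (g = Mul(7, Pow(Add(-7, 24), -1)) = Mul(7, Pow(17, -1)) = Mul(7, Rational(1, 17)) = Rational(7, 17) ≈ 0.41176)
Mul(Mul(6, -5), Add(g, -36)) = Mul(Mul(6, -5), Add(Rational(7, 17), -36)) = Mul(-30, Rational(-605, 17)) = Rational(18150, 17)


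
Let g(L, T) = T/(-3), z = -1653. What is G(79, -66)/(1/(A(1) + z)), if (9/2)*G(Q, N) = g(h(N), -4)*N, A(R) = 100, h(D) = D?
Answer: 273328/9 ≈ 30370.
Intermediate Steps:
g(L, T) = -T/3 (g(L, T) = T*(-1/3) = -T/3)
G(Q, N) = 8*N/27 (G(Q, N) = 2*((-1/3*(-4))*N)/9 = 2*(4*N/3)/9 = 8*N/27)
G(79, -66)/(1/(A(1) + z)) = ((8/27)*(-66))/(1/(100 - 1653)) = -176/(9*(1/(-1553))) = -176/(9*(-1/1553)) = -176/9*(-1553) = 273328/9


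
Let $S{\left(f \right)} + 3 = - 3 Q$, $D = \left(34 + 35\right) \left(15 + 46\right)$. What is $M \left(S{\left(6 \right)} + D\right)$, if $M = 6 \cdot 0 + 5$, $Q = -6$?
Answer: $21120$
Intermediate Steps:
$D = 4209$ ($D = 69 \cdot 61 = 4209$)
$M = 5$ ($M = 0 + 5 = 5$)
$S{\left(f \right)} = 15$ ($S{\left(f \right)} = -3 - -18 = -3 + 18 = 15$)
$M \left(S{\left(6 \right)} + D\right) = 5 \left(15 + 4209\right) = 5 \cdot 4224 = 21120$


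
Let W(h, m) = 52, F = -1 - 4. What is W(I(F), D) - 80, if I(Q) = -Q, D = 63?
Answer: -28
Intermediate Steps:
F = -5
W(I(F), D) - 80 = 52 - 80 = -28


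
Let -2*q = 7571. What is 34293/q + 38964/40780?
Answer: -625485159/77186345 ≈ -8.1036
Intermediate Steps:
q = -7571/2 (q = -1/2*7571 = -7571/2 ≈ -3785.5)
34293/q + 38964/40780 = 34293/(-7571/2) + 38964/40780 = 34293*(-2/7571) + 38964*(1/40780) = -68586/7571 + 9741/10195 = -625485159/77186345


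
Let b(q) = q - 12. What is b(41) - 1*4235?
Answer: -4206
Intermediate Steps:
b(q) = -12 + q
b(41) - 1*4235 = (-12 + 41) - 1*4235 = 29 - 4235 = -4206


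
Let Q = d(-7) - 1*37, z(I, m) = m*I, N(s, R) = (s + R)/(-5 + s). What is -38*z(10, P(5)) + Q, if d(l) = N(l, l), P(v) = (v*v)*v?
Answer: -285215/6 ≈ -47536.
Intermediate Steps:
N(s, R) = (R + s)/(-5 + s)
P(v) = v**3 (P(v) = v**2*v = v**3)
d(l) = 2*l/(-5 + l) (d(l) = (l + l)/(-5 + l) = (2*l)/(-5 + l) = 2*l/(-5 + l))
z(I, m) = I*m
Q = -215/6 (Q = 2*(-7)/(-5 - 7) - 1*37 = 2*(-7)/(-12) - 37 = 2*(-7)*(-1/12) - 37 = 7/6 - 37 = -215/6 ≈ -35.833)
-38*z(10, P(5)) + Q = -380*5**3 - 215/6 = -380*125 - 215/6 = -38*1250 - 215/6 = -47500 - 215/6 = -285215/6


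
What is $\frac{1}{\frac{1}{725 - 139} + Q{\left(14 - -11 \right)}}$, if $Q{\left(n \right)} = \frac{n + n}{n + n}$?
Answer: $\frac{586}{587} \approx 0.9983$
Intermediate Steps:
$Q{\left(n \right)} = 1$ ($Q{\left(n \right)} = \frac{2 n}{2 n} = 2 n \frac{1}{2 n} = 1$)
$\frac{1}{\frac{1}{725 - 139} + Q{\left(14 - -11 \right)}} = \frac{1}{\frac{1}{725 - 139} + 1} = \frac{1}{\frac{1}{586} + 1} = \frac{1}{\frac{587}{586}} = \frac{586}{587}$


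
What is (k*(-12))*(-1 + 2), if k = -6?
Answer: 72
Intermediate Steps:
(k*(-12))*(-1 + 2) = (-6*(-12))*(-1 + 2) = 72*1 = 72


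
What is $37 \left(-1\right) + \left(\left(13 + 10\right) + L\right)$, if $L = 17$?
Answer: $3$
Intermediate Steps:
$37 \left(-1\right) + \left(\left(13 + 10\right) + L\right) = 37 \left(-1\right) + \left(\left(13 + 10\right) + 17\right) = -37 + \left(23 + 17\right) = -37 + 40 = 3$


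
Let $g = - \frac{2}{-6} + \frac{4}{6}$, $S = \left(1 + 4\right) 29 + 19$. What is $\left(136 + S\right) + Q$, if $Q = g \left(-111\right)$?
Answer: $189$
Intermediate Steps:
$S = 164$ ($S = 5 \cdot 29 + 19 = 145 + 19 = 164$)
$g = 1$ ($g = \left(-2\right) \left(- \frac{1}{6}\right) + 4 \cdot \frac{1}{6} = \frac{1}{3} + \frac{2}{3} = 1$)
$Q = -111$ ($Q = 1 \left(-111\right) = -111$)
$\left(136 + S\right) + Q = \left(136 + 164\right) - 111 = 300 - 111 = 189$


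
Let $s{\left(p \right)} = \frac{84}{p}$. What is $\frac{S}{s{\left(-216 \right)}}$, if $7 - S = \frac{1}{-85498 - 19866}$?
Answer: $- \frac{6637941}{368774} \approx -18.0$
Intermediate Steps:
$S = \frac{737549}{105364}$ ($S = 7 - \frac{1}{-85498 - 19866} = 7 - \frac{1}{-105364} = 7 - - \frac{1}{105364} = 7 + \frac{1}{105364} = \frac{737549}{105364} \approx 7.0$)
$\frac{S}{s{\left(-216 \right)}} = \frac{737549}{105364 \frac{84}{-216}} = \frac{737549}{105364 \cdot 84 \left(- \frac{1}{216}\right)} = \frac{737549}{105364 \left(- \frac{7}{18}\right)} = \frac{737549}{105364} \left(- \frac{18}{7}\right) = - \frac{6637941}{368774}$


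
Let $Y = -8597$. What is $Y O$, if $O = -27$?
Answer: $232119$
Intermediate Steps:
$Y O = \left(-8597\right) \left(-27\right) = 232119$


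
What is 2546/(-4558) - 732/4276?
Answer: -1777894/2436251 ≈ -0.72977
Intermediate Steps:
2546/(-4558) - 732/4276 = 2546*(-1/4558) - 732*1/4276 = -1273/2279 - 183/1069 = -1777894/2436251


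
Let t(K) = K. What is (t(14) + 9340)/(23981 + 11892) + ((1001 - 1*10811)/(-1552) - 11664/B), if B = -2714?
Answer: 410971795269/37775416936 ≈ 10.879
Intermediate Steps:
(t(14) + 9340)/(23981 + 11892) + ((1001 - 1*10811)/(-1552) - 11664/B) = (14 + 9340)/(23981 + 11892) + ((1001 - 1*10811)/(-1552) - 11664/(-2714)) = 9354/35873 + ((1001 - 10811)*(-1/1552) - 11664*(-1/2714)) = 9354*(1/35873) + (-9810*(-1/1552) + 5832/1357) = 9354/35873 + (4905/776 + 5832/1357) = 9354/35873 + 11181717/1053032 = 410971795269/37775416936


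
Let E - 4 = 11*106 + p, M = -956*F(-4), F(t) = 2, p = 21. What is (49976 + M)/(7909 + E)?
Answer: 12016/2275 ≈ 5.2818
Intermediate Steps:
M = -1912 (M = -956*2 = -1912)
E = 1191 (E = 4 + (11*106 + 21) = 4 + (1166 + 21) = 4 + 1187 = 1191)
(49976 + M)/(7909 + E) = (49976 - 1912)/(7909 + 1191) = 48064/9100 = 48064*(1/9100) = 12016/2275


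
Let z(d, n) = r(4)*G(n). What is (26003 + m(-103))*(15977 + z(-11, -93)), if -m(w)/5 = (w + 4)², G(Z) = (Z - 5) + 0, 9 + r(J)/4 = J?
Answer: -412586874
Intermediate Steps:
r(J) = -36 + 4*J
G(Z) = -5 + Z (G(Z) = (-5 + Z) + 0 = -5 + Z)
m(w) = -5*(4 + w)² (m(w) = -5*(w + 4)² = -5*(4 + w)²)
z(d, n) = 100 - 20*n (z(d, n) = (-36 + 4*4)*(-5 + n) = (-36 + 16)*(-5 + n) = -20*(-5 + n) = 100 - 20*n)
(26003 + m(-103))*(15977 + z(-11, -93)) = (26003 - 5*(4 - 103)²)*(15977 + (100 - 20*(-93))) = (26003 - 5*(-99)²)*(15977 + (100 + 1860)) = (26003 - 5*9801)*(15977 + 1960) = (26003 - 49005)*17937 = -23002*17937 = -412586874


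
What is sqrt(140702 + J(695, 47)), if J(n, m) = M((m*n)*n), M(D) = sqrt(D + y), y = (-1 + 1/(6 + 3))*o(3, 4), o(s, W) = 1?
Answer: sqrt(1266318 + 3*sqrt(204319567))/3 ≈ 381.40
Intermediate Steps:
y = -8/9 (y = (-1 + 1/(6 + 3))*1 = (-1 + 1/9)*1 = -8/9*1 = -8/9 ≈ -0.88889)
M(D) = sqrt(-8/9 + D) (M(D) = sqrt(D - 8/9) = sqrt(-8/9 + D))
J(n, m) = sqrt(-8 + 9*m*n**2)/3 (J(n, m) = sqrt(-8 + 9*((m*n)*n))/3 = sqrt(-8 + 9*(m*n**2))/3 = sqrt(-8 + 9*m*n**2)/3)
sqrt(140702 + J(695, 47)) = sqrt(140702 + sqrt(-8 + 9*47*695**2)/3) = sqrt(140702 + sqrt(-8 + 9*47*483025)/3) = sqrt(140702 + sqrt(-8 + 204319575)/3) = sqrt(140702 + sqrt(204319567)/3)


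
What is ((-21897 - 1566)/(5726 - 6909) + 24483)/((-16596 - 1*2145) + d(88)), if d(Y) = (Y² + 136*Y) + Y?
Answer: 9662284/417599 ≈ 23.138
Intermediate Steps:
d(Y) = Y² + 137*Y
((-21897 - 1566)/(5726 - 6909) + 24483)/((-16596 - 1*2145) + d(88)) = ((-21897 - 1566)/(5726 - 6909) + 24483)/((-16596 - 1*2145) + 88*(137 + 88)) = (-23463/(-1183) + 24483)/((-16596 - 2145) + 88*225) = (-23463*(-1/1183) + 24483)/(-18741 + 19800) = (23463/1183 + 24483)/1059 = (28986852/1183)*(1/1059) = 9662284/417599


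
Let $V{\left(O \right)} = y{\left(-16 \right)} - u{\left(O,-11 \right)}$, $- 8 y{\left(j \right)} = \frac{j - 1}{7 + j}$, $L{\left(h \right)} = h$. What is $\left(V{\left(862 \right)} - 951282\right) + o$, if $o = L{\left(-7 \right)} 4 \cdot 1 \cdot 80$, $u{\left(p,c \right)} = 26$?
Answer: $- \frac{68655473}{72} \approx -9.5355 \cdot 10^{5}$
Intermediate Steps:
$y{\left(j \right)} = - \frac{-1 + j}{8 \left(7 + j\right)}$ ($y{\left(j \right)} = - \frac{\left(j - 1\right) \frac{1}{7 + j}}{8} = - \frac{\left(-1 + j\right) \frac{1}{7 + j}}{8} = - \frac{\frac{1}{7 + j} \left(-1 + j\right)}{8} = - \frac{-1 + j}{8 \left(7 + j\right)}$)
$o = -2240$ ($o = - 7 \cdot 4 \cdot 1 \cdot 80 = \left(-7\right) 4 \cdot 80 = \left(-28\right) 80 = -2240$)
$V{\left(O \right)} = - \frac{1889}{72}$ ($V{\left(O \right)} = \frac{1 - -16}{8 \left(7 - 16\right)} - 26 = \frac{1 + 16}{8 \left(-9\right)} - 26 = \frac{1}{8} \left(- \frac{1}{9}\right) 17 - 26 = - \frac{17}{72} - 26 = - \frac{1889}{72}$)
$\left(V{\left(862 \right)} - 951282\right) + o = \left(- \frac{1889}{72} - 951282\right) - 2240 = - \frac{68494193}{72} - 2240 = - \frac{68655473}{72}$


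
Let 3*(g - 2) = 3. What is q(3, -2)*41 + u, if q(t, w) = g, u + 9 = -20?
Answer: 94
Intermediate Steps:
g = 3 (g = 2 + (1/3)*3 = 2 + 1 = 3)
u = -29 (u = -9 - 20 = -29)
q(t, w) = 3
q(3, -2)*41 + u = 3*41 - 29 = 123 - 29 = 94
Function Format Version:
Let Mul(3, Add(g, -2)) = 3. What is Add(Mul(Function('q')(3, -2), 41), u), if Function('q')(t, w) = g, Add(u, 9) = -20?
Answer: 94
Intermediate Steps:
g = 3 (g = Add(2, Mul(Rational(1, 3), 3)) = Add(2, 1) = 3)
u = -29 (u = Add(-9, -20) = -29)
Function('q')(t, w) = 3
Add(Mul(Function('q')(3, -2), 41), u) = Add(Mul(3, 41), -29) = Add(123, -29) = 94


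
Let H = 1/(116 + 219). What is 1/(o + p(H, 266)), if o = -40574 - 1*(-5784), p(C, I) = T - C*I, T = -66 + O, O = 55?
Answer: -335/11658601 ≈ -2.8734e-5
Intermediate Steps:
T = -11 (T = -66 + 55 = -11)
H = 1/335 ≈ 0.0029851
p(C, I) = -11 - C*I
o = -34790 (o = -40574 + 5784 = -34790)
1/(o + p(H, 266)) = 1/(-34790 + (-11 - 1*1/335*266)) = 1/(-34790 + (-11 - 266/335)) = 1/(-34790 - 3951/335) = 1/(-11658601/335) = -335/11658601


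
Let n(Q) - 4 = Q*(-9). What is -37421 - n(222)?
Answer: -35427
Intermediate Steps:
n(Q) = 4 - 9*Q (n(Q) = 4 + Q*(-9) = 4 - 9*Q)
-37421 - n(222) = -37421 - (4 - 9*222) = -37421 - (4 - 1998) = -37421 - 1*(-1994) = -37421 + 1994 = -35427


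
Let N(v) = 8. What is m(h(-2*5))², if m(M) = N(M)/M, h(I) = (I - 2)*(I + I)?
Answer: 1/900 ≈ 0.0011111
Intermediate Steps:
h(I) = 2*I*(-2 + I) (h(I) = (-2 + I)*(2*I) = 2*I*(-2 + I))
m(M) = 8/M
m(h(-2*5))² = (8/((2*(-2*5)*(-2 - 2*5))))² = (8/((2*(-10)*(-2 - 10))))² = (8/((2*(-10)*(-12))))² = (8/240)² = (8*(1/240))² = (1/30)² = 1/900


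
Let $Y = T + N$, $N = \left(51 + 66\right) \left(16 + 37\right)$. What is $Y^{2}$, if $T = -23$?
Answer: $38167684$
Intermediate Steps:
$N = 6201$ ($N = 117 \cdot 53 = 6201$)
$Y = 6178$ ($Y = -23 + 6201 = 6178$)
$Y^{2} = 6178^{2} = 38167684$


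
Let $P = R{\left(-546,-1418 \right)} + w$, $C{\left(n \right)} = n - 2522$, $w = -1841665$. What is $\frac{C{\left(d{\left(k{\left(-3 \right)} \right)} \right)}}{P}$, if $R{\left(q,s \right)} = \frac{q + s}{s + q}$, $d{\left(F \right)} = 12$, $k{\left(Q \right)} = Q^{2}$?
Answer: $\frac{1255}{920832} \approx 0.0013629$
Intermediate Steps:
$R{\left(q,s \right)} = 1$ ($R{\left(q,s \right)} = \frac{q + s}{q + s} = 1$)
$C{\left(n \right)} = -2522 + n$
$P = -1841664$ ($P = 1 - 1841665 = -1841664$)
$\frac{C{\left(d{\left(k{\left(-3 \right)} \right)} \right)}}{P} = \frac{-2522 + 12}{-1841664} = \left(-2510\right) \left(- \frac{1}{1841664}\right) = \frac{1255}{920832}$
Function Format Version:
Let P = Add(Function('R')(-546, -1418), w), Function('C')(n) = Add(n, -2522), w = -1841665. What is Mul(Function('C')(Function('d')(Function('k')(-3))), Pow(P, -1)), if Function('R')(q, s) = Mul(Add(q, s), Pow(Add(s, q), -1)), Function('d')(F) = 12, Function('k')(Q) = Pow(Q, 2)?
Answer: Rational(1255, 920832) ≈ 0.0013629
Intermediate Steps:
Function('R')(q, s) = 1 (Function('R')(q, s) = Mul(Add(q, s), Pow(Add(q, s), -1)) = 1)
Function('C')(n) = Add(-2522, n)
P = -1841664 (P = Add(1, -1841665) = -1841664)
Mul(Function('C')(Function('d')(Function('k')(-3))), Pow(P, -1)) = Mul(Add(-2522, 12), Pow(-1841664, -1)) = Mul(-2510, Rational(-1, 1841664)) = Rational(1255, 920832)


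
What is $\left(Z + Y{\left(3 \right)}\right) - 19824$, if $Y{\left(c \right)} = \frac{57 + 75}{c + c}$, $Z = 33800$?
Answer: $13998$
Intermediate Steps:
$Y{\left(c \right)} = \frac{66}{c}$ ($Y{\left(c \right)} = \frac{132}{2 c} = 132 \frac{1}{2 c} = \frac{66}{c}$)
$\left(Z + Y{\left(3 \right)}\right) - 19824 = \left(33800 + \frac{66}{3}\right) - 19824 = \left(33800 + 66 \cdot \frac{1}{3}\right) - 19824 = \left(33800 + 22\right) - 19824 = 33822 - 19824 = 13998$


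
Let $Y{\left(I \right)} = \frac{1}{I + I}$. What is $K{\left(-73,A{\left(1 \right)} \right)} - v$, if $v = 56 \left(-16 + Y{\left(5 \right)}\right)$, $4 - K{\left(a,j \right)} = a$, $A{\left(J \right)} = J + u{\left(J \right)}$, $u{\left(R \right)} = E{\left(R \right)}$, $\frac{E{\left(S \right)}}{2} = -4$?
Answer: $\frac{4837}{5} \approx 967.4$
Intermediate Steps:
$E{\left(S \right)} = -8$ ($E{\left(S \right)} = 2 \left(-4\right) = -8$)
$u{\left(R \right)} = -8$
$Y{\left(I \right)} = \frac{1}{2 I}$
$A{\left(J \right)} = -8 + J$ ($A{\left(J \right)} = J - 8 = -8 + J$)
$K{\left(a,j \right)} = 4 - a$
$v = - \frac{4452}{5}$ ($v = 56 \left(-16 + \frac{1}{2 \cdot 5}\right) = 56 \left(-16 + \frac{1}{2} \cdot \frac{1}{5}\right) = 56 \left(-16 + \frac{1}{10}\right) = 56 \left(- \frac{159}{10}\right) = - \frac{4452}{5} \approx -890.4$)
$K{\left(-73,A{\left(1 \right)} \right)} - v = \left(4 - -73\right) - - \frac{4452}{5} = \left(4 + 73\right) + \frac{4452}{5} = 77 + \frac{4452}{5} = \frac{4837}{5}$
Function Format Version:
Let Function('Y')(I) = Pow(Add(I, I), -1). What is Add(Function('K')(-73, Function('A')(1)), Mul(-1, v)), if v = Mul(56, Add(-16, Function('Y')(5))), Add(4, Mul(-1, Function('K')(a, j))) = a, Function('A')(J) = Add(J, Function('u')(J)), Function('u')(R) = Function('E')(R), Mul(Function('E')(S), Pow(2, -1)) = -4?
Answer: Rational(4837, 5) ≈ 967.40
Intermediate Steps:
Function('E')(S) = -8 (Function('E')(S) = Mul(2, -4) = -8)
Function('u')(R) = -8
Function('Y')(I) = Mul(Rational(1, 2), Pow(I, -1)) (Function('Y')(I) = Pow(Mul(2, I), -1) = Mul(Rational(1, 2), Pow(I, -1)))
Function('A')(J) = Add(-8, J) (Function('A')(J) = Add(J, -8) = Add(-8, J))
Function('K')(a, j) = Add(4, Mul(-1, a))
v = Rational(-4452, 5) (v = Mul(56, Add(-16, Mul(Rational(1, 2), Pow(5, -1)))) = Mul(56, Add(-16, Mul(Rational(1, 2), Rational(1, 5)))) = Mul(56, Add(-16, Rational(1, 10))) = Mul(56, Rational(-159, 10)) = Rational(-4452, 5) ≈ -890.40)
Add(Function('K')(-73, Function('A')(1)), Mul(-1, v)) = Add(Add(4, Mul(-1, -73)), Mul(-1, Rational(-4452, 5))) = Add(Add(4, 73), Rational(4452, 5)) = Add(77, Rational(4452, 5)) = Rational(4837, 5)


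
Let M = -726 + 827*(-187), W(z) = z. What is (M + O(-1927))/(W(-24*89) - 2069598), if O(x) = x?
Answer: 26217/345289 ≈ 0.075928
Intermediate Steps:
M = -155375 (M = -726 - 154649 = -155375)
(M + O(-1927))/(W(-24*89) - 2069598) = (-155375 - 1927)/(-24*89 - 2069598) = -157302/(-2136 - 2069598) = -157302/(-2071734) = -157302*(-1/2071734) = 26217/345289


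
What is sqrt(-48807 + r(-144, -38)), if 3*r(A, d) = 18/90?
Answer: 2*I*sqrt(2745390)/15 ≈ 220.92*I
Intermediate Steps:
r(A, d) = 1/15 (r(A, d) = (18/90)/3 = (18*(1/90))/3 = (1/3)*(1/5) = 1/15)
sqrt(-48807 + r(-144, -38)) = sqrt(-48807 + 1/15) = sqrt(-732104/15) = 2*I*sqrt(2745390)/15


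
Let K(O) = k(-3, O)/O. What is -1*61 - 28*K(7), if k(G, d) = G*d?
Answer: 23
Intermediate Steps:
K(O) = -3 (K(O) = (-3*O)/O = -3)
-1*61 - 28*K(7) = -1*61 - 28*(-3) = -61 + 84 = 23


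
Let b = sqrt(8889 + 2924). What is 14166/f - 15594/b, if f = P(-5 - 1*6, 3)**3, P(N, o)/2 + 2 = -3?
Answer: -7083/500 - 15594*sqrt(11813)/11813 ≈ -157.64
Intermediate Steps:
P(N, o) = -10 (P(N, o) = -4 + 2*(-3) = -4 - 6 = -10)
f = -1000 (f = (-10)**3 = -1000)
b = sqrt(11813) ≈ 108.69
14166/f - 15594/b = 14166/(-1000) - 15594*sqrt(11813)/11813 = 14166*(-1/1000) - 15594*sqrt(11813)/11813 = -7083/500 - 15594*sqrt(11813)/11813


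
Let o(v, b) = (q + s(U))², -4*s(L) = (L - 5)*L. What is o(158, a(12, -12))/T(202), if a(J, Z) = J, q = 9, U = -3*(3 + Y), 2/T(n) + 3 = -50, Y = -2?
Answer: -477/2 ≈ -238.50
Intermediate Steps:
T(n) = -2/53 (T(n) = 2/(-3 - 50) = 2/(-53) = 2*(-1/53) = -2/53)
U = -3 (U = -3*(3 - 2) = -3*1 = -3)
s(L) = -L*(-5 + L)/4 (s(L) = -(L - 5)*L/4 = -(-5 + L)*L/4 = -L*(-5 + L)/4)
o(v, b) = 9 (o(v, b) = (9 + (¼)*(-3)*(5 - 1*(-3)))² = (9 + (¼)*(-3)*(5 + 3))² = (9 + (¼)*(-3)*8)² = (9 - 6)² = 3² = 9)
o(158, a(12, -12))/T(202) = 9/(-2/53) = 9*(-53/2) = -477/2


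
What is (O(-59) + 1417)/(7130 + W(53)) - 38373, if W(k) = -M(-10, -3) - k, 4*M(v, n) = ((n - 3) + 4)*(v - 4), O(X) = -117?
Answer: -27129581/707 ≈ -38373.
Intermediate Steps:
M(v, n) = (1 + n)*(-4 + v)/4 (M(v, n) = (((n - 3) + 4)*(v - 4))/4 = (((-3 + n) + 4)*(-4 + v))/4 = ((1 + n)*(-4 + v))/4 = (1 + n)*(-4 + v)/4)
W(k) = -7 - k (W(k) = -(-1 - 1*(-3) + (1/4)*(-10) + (1/4)*(-3)*(-10)) - k = -(-1 + 3 - 5/2 + 15/2) - k = -1*7 - k = -7 - k)
(O(-59) + 1417)/(7130 + W(53)) - 38373 = (-117 + 1417)/(7130 + (-7 - 1*53)) - 38373 = 1300/(7130 + (-7 - 53)) - 38373 = 1300/(7130 - 60) - 38373 = 1300/7070 - 38373 = 1300*(1/7070) - 38373 = 130/707 - 38373 = -27129581/707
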